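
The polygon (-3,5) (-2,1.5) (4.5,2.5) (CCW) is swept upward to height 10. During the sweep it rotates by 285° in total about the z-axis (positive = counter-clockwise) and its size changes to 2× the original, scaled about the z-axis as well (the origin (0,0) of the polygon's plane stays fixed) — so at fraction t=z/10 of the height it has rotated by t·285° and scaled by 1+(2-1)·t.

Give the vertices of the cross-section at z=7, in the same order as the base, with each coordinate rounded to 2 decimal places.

Cross-section at z=7: (7.64,-6.31) (4.06,-1.27) (-5.79,-6.56)

t = z/height = 7/10 = 0.7
s = 1 + (scale-1)·z/height = 1 + (2-1)·7/10 = 1.700000
θ = twist·z/height = 285°·7/10 = 199.5000° = 3.481932 rad
cos θ = -0.942641, sin θ = -0.333807 (intermediates below are computed at full precision and shown rounded to 5 d.p.)
v1: (-3,5) → rotate → (4.49696,-3.71179) → ×s → (7.64483,-6.31004) → (7.64,-6.31)
v2: (-2,1.5) → rotate → (2.38599,-0.74635) → ×s → (4.05619,-1.26879) → (4.06,-1.27)
v3: (4.5,2.5) → rotate → (-3.40737,-3.85873) → ×s → (-5.79253,-6.55985) → (-5.79,-6.56)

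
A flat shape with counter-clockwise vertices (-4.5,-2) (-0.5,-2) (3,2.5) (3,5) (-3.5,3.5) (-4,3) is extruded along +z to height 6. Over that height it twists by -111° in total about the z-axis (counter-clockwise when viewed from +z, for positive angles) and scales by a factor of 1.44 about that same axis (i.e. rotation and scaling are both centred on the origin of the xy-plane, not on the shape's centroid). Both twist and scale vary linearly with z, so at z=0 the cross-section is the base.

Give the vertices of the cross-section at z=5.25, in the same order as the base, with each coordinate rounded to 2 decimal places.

t = z/height = 5.25/6 = 0.875
s = 1 + (scale-1)·z/height = 1 + (1.44-1)·5.25/6 = 1.385000
θ = twist·z/height = -111°·5.25/6 = -97.1250° = -1.695151 rad
cos θ = -0.124034, sin θ = -0.992278 (intermediates below are computed at full precision and shown rounded to 5 d.p.)
v1: (-4.5,-2) → rotate → (-1.42640,4.71332) → ×s → (-1.97557,6.52795) → (-1.98,6.53)
v2: (-0.5,-2) → rotate → (-1.92254,0.74421) → ×s → (-2.66272,1.03073) → (-2.66,1.03)
v3: (3,2.5) → rotate → (2.10859,-3.28692) → ×s → (2.92040,-4.55238) → (2.92,-4.55)
v4: (3,5) → rotate → (4.58929,-3.59701) → ×s → (6.35616,-4.98185) → (6.36,-4.98)
v5: (-3.5,3.5) → rotate → (3.90709,3.03885) → ×s → (5.41132,4.20881) → (5.41,4.21)
v6: (-4,3) → rotate → (3.47297,3.59701) → ×s → (4.81007,4.98186) → (4.81,4.98)

Cross-section at z=5.25: (-1.98,6.53) (-2.66,1.03) (2.92,-4.55) (6.36,-4.98) (5.41,4.21) (4.81,4.98)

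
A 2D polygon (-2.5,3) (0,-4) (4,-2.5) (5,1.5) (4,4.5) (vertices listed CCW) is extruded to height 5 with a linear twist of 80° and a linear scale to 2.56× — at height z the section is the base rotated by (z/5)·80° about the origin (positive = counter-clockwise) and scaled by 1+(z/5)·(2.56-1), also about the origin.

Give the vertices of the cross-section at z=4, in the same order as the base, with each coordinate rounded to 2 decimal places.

Cross-section at z=4: (-8.53,-2.09) (8.08,-3.94) (8.99,5.62) (1.90,11.58) (-5.15,12.52)

t = z/height = 4/5 = 0.8
s = 1 + (scale-1)·z/height = 1 + (2.56-1)·4/5 = 2.248000
θ = twist·z/height = 80°·4/5 = 64.0000° = 1.117011 rad
cos θ = 0.438371, sin θ = 0.898794 (intermediates below are computed at full precision and shown rounded to 5 d.p.)
v1: (-2.5,3) → rotate → (-3.79231,-0.93187) → ×s → (-8.52511,-2.09485) → (-8.53,-2.09)
v2: (0,-4) → rotate → (3.59518,-1.75348) → ×s → (8.08196,-3.94183) → (8.08,-3.94)
v3: (4,-2.5) → rotate → (4.00047,2.49925) → ×s → (8.99306,5.61831) → (8.99,5.62)
v4: (5,1.5) → rotate → (0.84366,5.15153) → ×s → (1.89656,11.58063) → (1.90,11.58)
v5: (4,4.5) → rotate → (-2.29109,5.56785) → ×s → (-5.15037,12.51652) → (-5.15,12.52)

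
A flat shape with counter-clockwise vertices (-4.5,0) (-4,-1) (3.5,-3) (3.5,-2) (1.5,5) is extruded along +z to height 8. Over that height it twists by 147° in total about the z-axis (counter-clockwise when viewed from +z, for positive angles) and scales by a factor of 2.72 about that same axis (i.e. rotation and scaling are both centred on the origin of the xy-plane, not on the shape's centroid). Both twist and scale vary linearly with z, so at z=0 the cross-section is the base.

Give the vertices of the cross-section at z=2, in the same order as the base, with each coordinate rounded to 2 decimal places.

Cross-section at z=2: (-5.16,-3.85) (-3.73,-4.57) (6.58,-0.44) (5.72,0.70) (-2.56,7.01)

t = z/height = 2/8 = 0.25
s = 1 + (scale-1)·z/height = 1 + (2.72-1)·2/8 = 1.430000
θ = twist·z/height = 147°·2/8 = 36.7500° = 0.641409 rad
cos θ = 0.801254, sin θ = 0.598325 (intermediates below are computed at full precision and shown rounded to 5 d.p.)
v1: (-4.5,0) → rotate → (-3.60564,-2.69246) → ×s → (-5.15607,-3.85022) → (-5.16,-3.85)
v2: (-4,-1) → rotate → (-2.60669,-3.19455) → ×s → (-3.72757,-4.56821) → (-3.73,-4.57)
v3: (3.5,-3) → rotate → (4.59936,-0.30963) → ×s → (6.57709,-0.44276) → (6.58,-0.44)
v4: (3.5,-2) → rotate → (4.00104,0.49163) → ×s → (5.72148,0.70303) → (5.72,0.70)
v5: (1.5,5) → rotate → (-1.78974,4.90376) → ×s → (-2.55933,7.01237) → (-2.56,7.01)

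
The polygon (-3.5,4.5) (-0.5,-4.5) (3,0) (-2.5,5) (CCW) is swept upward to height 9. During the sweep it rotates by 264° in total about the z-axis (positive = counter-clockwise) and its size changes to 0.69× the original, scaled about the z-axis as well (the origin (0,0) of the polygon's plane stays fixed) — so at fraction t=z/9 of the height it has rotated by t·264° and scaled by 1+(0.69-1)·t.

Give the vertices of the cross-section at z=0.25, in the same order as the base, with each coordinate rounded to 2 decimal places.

t = z/height = 0.25/9 = 0.0277778
s = 1 + (scale-1)·z/height = 1 + (0.69-1)·0.25/9 = 0.991389
θ = twist·z/height = 264°·0.25/9 = 7.3333° = 0.127991 rad
cos θ = 0.991820, sin θ = 0.127642 (intermediates below are computed at full precision and shown rounded to 5 d.p.)
v1: (-3.5,4.5) → rotate → (-4.04576,4.01645) → ×s → (-4.01092,3.98186) → (-4.01,3.98)
v2: (-0.5,-4.5) → rotate → (0.07848,-4.52701) → ×s → (0.07780,-4.48803) → (0.08,-4.49)
v3: (3,0) → rotate → (2.97546,0.38292) → ×s → (2.94984,0.37963) → (2.95,0.38)
v4: (-2.5,5) → rotate → (-3.11776,4.64000) → ×s → (-3.09091,4.60004) → (-3.09,4.60)

Cross-section at z=0.25: (-4.01,3.98) (0.08,-4.49) (2.95,0.38) (-3.09,4.60)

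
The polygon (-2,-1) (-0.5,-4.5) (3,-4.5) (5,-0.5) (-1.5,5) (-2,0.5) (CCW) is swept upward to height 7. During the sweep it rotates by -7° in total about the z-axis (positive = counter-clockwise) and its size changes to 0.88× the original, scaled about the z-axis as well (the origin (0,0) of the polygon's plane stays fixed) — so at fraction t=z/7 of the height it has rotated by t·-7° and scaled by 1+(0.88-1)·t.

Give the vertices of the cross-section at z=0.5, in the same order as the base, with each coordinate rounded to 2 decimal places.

Cross-section at z=0.5: (-1.99,-0.97) (-0.53,-4.46) (2.94,-4.49) (4.95,-0.54) (-1.44,4.97) (-1.98,0.51)

t = z/height = 0.5/7 = 0.0714286
s = 1 + (scale-1)·z/height = 1 + (0.88-1)·0.5/7 = 0.991429
θ = twist·z/height = -7°·0.5/7 = -0.5000° = -0.008727 rad
cos θ = 0.999962, sin θ = -0.008727 (intermediates below are computed at full precision and shown rounded to 5 d.p.)
v1: (-2,-1) → rotate → (-2.00865,-0.98251) → ×s → (-1.99143,-0.97409) → (-1.99,-0.97)
v2: (-0.5,-4.5) → rotate → (-0.53925,-4.49547) → ×s → (-0.53463,-4.45693) → (-0.53,-4.46)
v3: (3,-4.5) → rotate → (2.96062,-4.52601) → ×s → (2.93524,-4.48721) → (2.94,-4.49)
v4: (5,-0.5) → rotate → (4.99545,-0.54361) → ×s → (4.95263,-0.53895) → (4.95,-0.54)
v5: (-1.5,5) → rotate → (-1.45631,5.01290) → ×s → (-1.44383,4.96993) → (-1.44,4.97)
v6: (-2,0.5) → rotate → (-1.99556,0.51743) → ×s → (-1.97846,0.51300) → (-1.98,0.51)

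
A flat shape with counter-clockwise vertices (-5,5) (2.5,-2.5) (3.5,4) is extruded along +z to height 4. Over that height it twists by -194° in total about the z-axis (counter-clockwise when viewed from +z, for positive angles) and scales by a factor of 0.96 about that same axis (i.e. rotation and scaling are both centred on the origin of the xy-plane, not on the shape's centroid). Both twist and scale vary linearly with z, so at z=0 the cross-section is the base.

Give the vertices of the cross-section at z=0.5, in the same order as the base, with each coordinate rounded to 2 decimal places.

Cross-section at z=0.5: (-2.49,6.58) (1.25,-3.29) (4.81,2.20)

t = z/height = 0.5/4 = 0.125
s = 1 + (scale-1)·z/height = 1 + (0.96-1)·0.5/4 = 0.995000
θ = twist·z/height = -194°·0.5/4 = -24.2500° = -0.423242 rad
cos θ = 0.911762, sin θ = -0.410719 (intermediates below are computed at full precision and shown rounded to 5 d.p.)
v1: (-5,5) → rotate → (-2.50522,6.61240) → ×s → (-2.49269,6.57934) → (-2.49,6.58)
v2: (2.5,-2.5) → rotate → (1.25261,-3.30620) → ×s → (1.24634,-3.28967) → (1.25,-3.29)
v3: (3.5,4) → rotate → (4.83404,2.20953) → ×s → (4.80987,2.19848) → (4.81,2.20)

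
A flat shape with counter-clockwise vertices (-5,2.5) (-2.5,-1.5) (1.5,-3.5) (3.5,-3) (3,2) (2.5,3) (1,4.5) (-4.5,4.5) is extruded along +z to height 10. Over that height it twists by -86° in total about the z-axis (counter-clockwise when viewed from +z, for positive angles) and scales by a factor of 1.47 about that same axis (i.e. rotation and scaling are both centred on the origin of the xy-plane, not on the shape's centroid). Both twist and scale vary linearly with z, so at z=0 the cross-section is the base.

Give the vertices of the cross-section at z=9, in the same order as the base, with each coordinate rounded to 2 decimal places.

t = z/height = 9/10 = 0.9
s = 1 + (scale-1)·z/height = 1 + (1.47-1)·9/10 = 1.423000
θ = twist·z/height = -86°·9/10 = -77.4000° = -1.350885 rad
cos θ = 0.218143, sin θ = -0.975917 (intermediates below are computed at full precision and shown rounded to 5 d.p.)
v1: (-5,2.5) → rotate → (1.34908,5.42494) → ×s → (1.91973,7.71969) → (1.92,7.72)
v2: (-2.5,-1.5) → rotate → (-2.00923,2.11258) → ×s → (-2.85914,3.00620) → (-2.86,3.01)
v3: (1.5,-3.5) → rotate → (-3.08849,-2.22738) → ×s → (-4.39493,-3.16956) → (-4.39,-3.17)
v4: (3.5,-3) → rotate → (-2.16425,-4.07014) → ×s → (-3.07973,-5.79181) → (-3.08,-5.79)
v5: (3,2) → rotate → (2.60626,-2.49146) → ×s → (3.70871,-3.54535) → (3.71,-3.55)
v6: (2.5,3) → rotate → (3.47311,-1.78536) → ×s → (4.94223,-2.54057) → (4.94,-2.54)
v7: (1,4.5) → rotate → (4.60977,0.00573) → ×s → (6.55970,0.00815) → (6.56,0.01)
v8: (-4.5,4.5) → rotate → (3.40998,5.37327) → ×s → (4.85240,7.64616) → (4.85,7.65)

Cross-section at z=9: (1.92,7.72) (-2.86,3.01) (-4.39,-3.17) (-3.08,-5.79) (3.71,-3.55) (4.94,-2.54) (6.56,0.01) (4.85,7.65)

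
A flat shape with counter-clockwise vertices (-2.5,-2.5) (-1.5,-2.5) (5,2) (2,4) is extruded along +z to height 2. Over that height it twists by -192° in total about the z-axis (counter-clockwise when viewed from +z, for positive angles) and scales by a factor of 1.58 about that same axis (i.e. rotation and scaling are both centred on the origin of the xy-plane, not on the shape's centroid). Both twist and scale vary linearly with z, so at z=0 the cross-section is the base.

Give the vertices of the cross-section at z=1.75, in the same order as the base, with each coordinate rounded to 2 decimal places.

t = z/height = 1.75/2 = 0.875
s = 1 + (scale-1)·z/height = 1 + (1.58-1)·1.75/2 = 1.507500
θ = twist·z/height = -192°·1.75/2 = -168.0000° = -2.932153 rad
cos θ = -0.978148, sin θ = -0.207912 (intermediates below are computed at full precision and shown rounded to 5 d.p.)
v1: (-2.5,-2.5) → rotate → (1.92559,2.96515) → ×s → (2.90283,4.46996) → (2.90,4.47)
v2: (-1.5,-2.5) → rotate → (0.94744,2.75724) → ×s → (1.42827,4.15653) → (1.43,4.16)
v3: (5,2) → rotate → (-4.47491,-2.99585) → ×s → (-6.74593,-4.51625) → (-6.75,-4.52)
v4: (2,4) → rotate → (-1.12465,-4.32841) → ×s → (-1.69541,-6.52508) → (-1.70,-6.53)

Cross-section at z=1.75: (2.90,4.47) (1.43,4.16) (-6.75,-4.52) (-1.70,-6.53)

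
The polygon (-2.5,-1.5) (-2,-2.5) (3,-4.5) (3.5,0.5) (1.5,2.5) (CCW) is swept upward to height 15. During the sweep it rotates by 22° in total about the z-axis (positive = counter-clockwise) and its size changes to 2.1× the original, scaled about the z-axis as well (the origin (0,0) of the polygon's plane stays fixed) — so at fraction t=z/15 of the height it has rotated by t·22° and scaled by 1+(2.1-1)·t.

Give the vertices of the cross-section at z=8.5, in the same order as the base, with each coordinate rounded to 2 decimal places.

t = z/height = 8.5/15 = 0.566667
s = 1 + (scale-1)·z/height = 1 + (2.1-1)·8.5/15 = 1.623333
θ = twist·z/height = 22°·8.5/15 = 12.4667° = 0.217584 rad
cos θ = 0.976422, sin θ = 0.215872 (intermediates below are computed at full precision and shown rounded to 5 d.p.)
v1: (-2.5,-1.5) → rotate → (-2.11725,-2.00431) → ×s → (-3.43700,-3.25367) → (-3.44,-3.25)
v2: (-2,-2.5) → rotate → (-1.41316,-2.87280) → ×s → (-2.29404,-4.66351) → (-2.29,-4.66)
v3: (3,-4.5) → rotate → (3.90069,-3.74628) → ×s → (6.33212,-6.08147) → (6.33,-6.08)
v4: (3.5,0.5) → rotate → (3.30954,1.24376) → ×s → (5.37249,2.01904) → (5.37,2.02)
v5: (1.5,2.5) → rotate → (0.92495,2.76486) → ×s → (1.50151,4.48829) → (1.50,4.49)

Cross-section at z=8.5: (-3.44,-3.25) (-2.29,-4.66) (6.33,-6.08) (5.37,2.02) (1.50,4.49)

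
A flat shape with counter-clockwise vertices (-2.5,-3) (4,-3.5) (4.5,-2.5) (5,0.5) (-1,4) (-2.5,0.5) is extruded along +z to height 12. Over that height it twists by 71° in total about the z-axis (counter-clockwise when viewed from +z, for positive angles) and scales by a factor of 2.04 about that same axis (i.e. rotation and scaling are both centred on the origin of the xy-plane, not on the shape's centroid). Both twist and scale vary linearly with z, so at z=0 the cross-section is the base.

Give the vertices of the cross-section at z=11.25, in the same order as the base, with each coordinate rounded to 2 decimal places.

t = z/height = 11.25/12 = 0.9375
s = 1 + (scale-1)·z/height = 1 + (2.04-1)·11.25/12 = 1.975000
θ = twist·z/height = 71°·11.25/12 = 66.5625° = 1.161735 rad
cos θ = 0.397748, sin θ = 0.917494 (intermediates below are computed at full precision and shown rounded to 5 d.p.)
v1: (-2.5,-3) → rotate → (1.75811,-3.48698) → ×s → (3.47227,-6.88679) → (3.47,-6.89)
v2: (4,-3.5) → rotate → (4.80222,2.27786) → ×s → (9.48439,4.49877) → (9.48,4.50)
v3: (4.5,-2.5) → rotate → (4.08360,3.13435) → ×s → (8.06512,6.19035) → (8.07,6.19)
v4: (5,0.5) → rotate → (1.53000,4.78635) → ×s → (3.02174,9.45303) → (3.02,9.45)
v5: (-1,4) → rotate → (-4.06773,0.67350) → ×s → (-8.03376,1.33016) → (-8.03,1.33)
v6: (-2.5,0.5) → rotate → (-1.45312,-2.09486) → ×s → (-2.86991,-4.13735) → (-2.87,-4.14)

Cross-section at z=11.25: (3.47,-6.89) (9.48,4.50) (8.07,6.19) (3.02,9.45) (-8.03,1.33) (-2.87,-4.14)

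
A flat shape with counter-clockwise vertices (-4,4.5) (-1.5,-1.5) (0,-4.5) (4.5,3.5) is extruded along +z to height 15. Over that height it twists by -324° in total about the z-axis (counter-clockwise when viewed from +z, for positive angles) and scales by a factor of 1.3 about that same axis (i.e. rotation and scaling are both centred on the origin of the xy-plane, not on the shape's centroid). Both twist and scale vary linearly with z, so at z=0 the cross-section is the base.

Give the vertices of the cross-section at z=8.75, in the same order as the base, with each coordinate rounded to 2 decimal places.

t = z/height = 8.75/15 = 0.583333
s = 1 + (scale-1)·z/height = 1 + (1.3-1)·8.75/15 = 1.175000
θ = twist·z/height = -324°·8.75/15 = -189.0000° = -3.298672 rad
cos θ = -0.987688, sin θ = 0.156434 (intermediates below are computed at full precision and shown rounded to 5 d.p.)
v1: (-4,4.5) → rotate → (3.24680,-5.07034) → ×s → (3.81499,-5.95764) → (3.81,-5.96)
v2: (-1.5,-1.5) → rotate → (1.71618,1.24688) → ×s → (2.01652,1.46508) → (2.02,1.47)
v3: (0,-4.5) → rotate → (0.70396,4.44460) → ×s → (0.82715,5.22240) → (0.83,5.22)
v4: (4.5,3.5) → rotate → (-4.99212,-2.75295) → ×s → (-5.86574,-3.23472) → (-5.87,-3.23)

Cross-section at z=8.75: (3.81,-5.96) (2.02,1.47) (0.83,5.22) (-5.87,-3.23)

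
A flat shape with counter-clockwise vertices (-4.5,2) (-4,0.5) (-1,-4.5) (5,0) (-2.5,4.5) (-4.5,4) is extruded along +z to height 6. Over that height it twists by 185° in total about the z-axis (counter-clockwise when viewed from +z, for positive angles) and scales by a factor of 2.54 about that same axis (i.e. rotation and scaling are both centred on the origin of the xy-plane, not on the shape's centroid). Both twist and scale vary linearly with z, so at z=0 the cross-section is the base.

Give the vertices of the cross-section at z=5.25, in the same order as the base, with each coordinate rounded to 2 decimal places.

Cross-section at z=5.25: (8.58,-7.75) (8.56,-4.04) (5.52,9.31) (-11.16,3.65) (2.29,-11.87) (7.12,-12.21)

t = z/height = 5.25/6 = 0.875
s = 1 + (scale-1)·z/height = 1 + (2.54-1)·5.25/6 = 2.347500
θ = twist·z/height = 185°·5.25/6 = 161.8750° = 2.825252 rad
cos θ = -0.950380, sin θ = 0.311091 (intermediates below are computed at full precision and shown rounded to 5 d.p.)
v1: (-4.5,2) → rotate → (3.65453,-3.30067) → ×s → (8.57900,-7.74832) → (8.58,-7.75)
v2: (-4,0.5) → rotate → (3.64597,-1.71955) → ×s → (8.55893,-4.03665) → (8.56,-4.04)
v3: (-1,-4.5) → rotate → (2.35029,3.96562) → ×s → (5.51731,9.30929) → (5.52,9.31)
v4: (5,0) → rotate → (-4.75190,1.55546) → ×s → (-11.15509,3.65143) → (-11.16,3.65)
v5: (-2.5,4.5) → rotate → (0.97604,-5.05444) → ×s → (2.29125,-11.86529) → (2.29,-11.87)
v6: (-4.5,4) → rotate → (3.03235,-5.20143) → ×s → (7.11843,-12.21036) → (7.12,-12.21)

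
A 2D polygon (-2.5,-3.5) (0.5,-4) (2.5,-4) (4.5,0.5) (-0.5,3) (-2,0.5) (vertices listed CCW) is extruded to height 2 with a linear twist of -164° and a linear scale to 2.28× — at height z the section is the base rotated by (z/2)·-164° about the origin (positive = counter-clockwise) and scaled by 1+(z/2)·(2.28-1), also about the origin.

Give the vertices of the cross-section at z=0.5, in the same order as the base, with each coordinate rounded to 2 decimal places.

Cross-section at z=0.5: (-5.52,-1.32) (-2.97,-4.42) (-0.97,-6.15) (4.92,-3.40) (2.10,3.42) (-1.56,2.23)

t = z/height = 0.5/2 = 0.25
s = 1 + (scale-1)·z/height = 1 + (2.28-1)·0.5/2 = 1.320000
θ = twist·z/height = -164°·0.5/2 = -41.0000° = -0.715585 rad
cos θ = 0.754710, sin θ = -0.656059 (intermediates below are computed at full precision and shown rounded to 5 d.p.)
v1: (-2.5,-3.5) → rotate → (-4.18298,-1.00134) → ×s → (-5.52153,-1.32176) → (-5.52,-1.32)
v2: (0.5,-4) → rotate → (-2.24688,-3.34687) → ×s → (-2.96588,-4.41787) → (-2.97,-4.42)
v3: (2.5,-4) → rotate → (-0.73746,-4.65899) → ×s → (-0.97345,-6.14986) → (-0.97,-6.15)
v4: (4.5,0.5) → rotate → (3.72422,-2.57491) → ×s → (4.91597,-3.39888) → (4.92,-3.40)
v5: (-0.5,3) → rotate → (1.59082,2.59216) → ×s → (2.09989,3.42165) → (2.10,3.42)
v6: (-2,0.5) → rotate → (-1.18139,1.68947) → ×s → (-1.55943,2.23010) → (-1.56,2.23)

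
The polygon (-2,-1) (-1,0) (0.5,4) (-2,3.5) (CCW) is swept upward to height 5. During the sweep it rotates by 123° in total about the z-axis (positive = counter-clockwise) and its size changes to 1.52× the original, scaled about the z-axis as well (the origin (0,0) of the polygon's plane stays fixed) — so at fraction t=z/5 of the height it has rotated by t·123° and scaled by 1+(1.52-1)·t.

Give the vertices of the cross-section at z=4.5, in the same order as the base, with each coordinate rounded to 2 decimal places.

t = z/height = 4.5/5 = 0.9
s = 1 + (scale-1)·z/height = 1 + (1.52-1)·4.5/5 = 1.468000
θ = twist·z/height = 123°·4.5/5 = 110.7000° = 1.932079 rad
cos θ = -0.353475, sin θ = 0.935444 (intermediates below are computed at full precision and shown rounded to 5 d.p.)
v1: (-2,-1) → rotate → (1.64239,-1.51741) → ×s → (2.41103,-2.22756) → (2.41,-2.23)
v2: (-1,0) → rotate → (0.35347,-0.93544) → ×s → (0.51890,-1.37323) → (0.52,-1.37)
v3: (0.5,4) → rotate → (-3.91851,-0.94618) → ×s → (-5.75238,-1.38899) → (-5.75,-1.39)
v4: (-2,3.5) → rotate → (-2.56710,-3.10805) → ×s → (-3.76851,-4.56262) → (-3.77,-4.56)

Cross-section at z=4.5: (2.41,-2.23) (0.52,-1.37) (-5.75,-1.39) (-3.77,-4.56)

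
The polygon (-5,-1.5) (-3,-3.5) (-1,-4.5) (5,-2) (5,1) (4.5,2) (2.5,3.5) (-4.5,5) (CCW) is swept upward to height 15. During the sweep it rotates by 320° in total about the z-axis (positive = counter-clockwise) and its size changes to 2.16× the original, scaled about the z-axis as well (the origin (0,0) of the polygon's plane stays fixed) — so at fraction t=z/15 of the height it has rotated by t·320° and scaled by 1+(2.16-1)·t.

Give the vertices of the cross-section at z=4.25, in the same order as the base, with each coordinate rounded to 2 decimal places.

Cross-section at z=4.25: (2.07,-6.62) (4.70,-3.93) (5.99,-1.26) (2.58,6.67) (-1.41,6.63) (-2.73,5.95) (-4.69,3.27) (-6.57,-6.06)

t = z/height = 4.25/15 = 0.283333
s = 1 + (scale-1)·z/height = 1 + (2.16-1)·4.25/15 = 1.328667
θ = twist·z/height = 320°·4.25/15 = 90.6667° = 1.582432 rad
cos θ = -0.011635, sin θ = 0.999932 (intermediates below are computed at full precision and shown rounded to 5 d.p.)
v1: (-5,-1.5) → rotate → (1.55807,-4.98221) → ×s → (2.07016,-6.61969) → (2.07,-6.62)
v2: (-3,-3.5) → rotate → (3.53467,-2.95907) → ×s → (4.69640,-3.93162) → (4.70,-3.93)
v3: (-1,-4.5) → rotate → (4.51133,-0.94757) → ×s → (5.99405,-1.25901) → (5.99,-1.26)
v4: (5,-2) → rotate → (1.94169,5.02293) → ×s → (2.57986,6.67380) → (2.58,6.67)
v5: (5,1) → rotate → (-1.05811,4.98803) → ×s → (-1.40587,6.62742) → (-1.41,6.63)
v6: (4.5,2) → rotate → (-2.05222,4.47642) → ×s → (-2.72672,5.94768) → (-2.73,5.95)
v7: (2.5,3.5) → rotate → (-3.52885,2.45911) → ×s → (-4.68867,3.26733) → (-4.69,3.27)
v8: (-4.5,5) → rotate → (-4.94730,-4.55787) → ×s → (-6.57332,-6.05589) → (-6.57,-6.06)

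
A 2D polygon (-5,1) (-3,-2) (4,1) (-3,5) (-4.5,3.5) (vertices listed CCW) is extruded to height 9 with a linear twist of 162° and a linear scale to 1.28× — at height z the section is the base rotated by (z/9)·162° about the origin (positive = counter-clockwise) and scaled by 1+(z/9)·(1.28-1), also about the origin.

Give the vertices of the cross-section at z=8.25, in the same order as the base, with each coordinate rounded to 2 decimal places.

Cross-section at z=8.25: (4.70,-4.35) (4.53,0.17) (-4.94,1.55) (-0.07,-7.33) (2.52,-6.70)

t = z/height = 8.25/9 = 0.916667
s = 1 + (scale-1)·z/height = 1 + (1.28-1)·8.25/9 = 1.256667
θ = twist·z/height = 162°·8.25/9 = 148.5000° = 2.591814 rad
cos θ = -0.852640, sin θ = 0.522499 (intermediates below are computed at full precision and shown rounded to 5 d.p.)
v1: (-5,1) → rotate → (3.74070,-3.46513) → ×s → (4.70082,-4.35452) → (4.70,-4.35)
v2: (-3,-2) → rotate → (3.60292,0.13778) → ×s → (4.52767,0.17315) → (4.53,0.17)
v3: (4,1) → rotate → (-3.93306,1.23735) → ×s → (-4.94254,1.55494) → (-4.94,1.55)
v4: (-3,5) → rotate → (-0.05457,-5.83070) → ×s → (-0.06858,-7.32724) → (-0.07,-7.33)
v5: (-4.5,3.5) → rotate → (2.00814,-5.33548) → ×s → (2.52356,-6.70493) → (2.52,-6.70)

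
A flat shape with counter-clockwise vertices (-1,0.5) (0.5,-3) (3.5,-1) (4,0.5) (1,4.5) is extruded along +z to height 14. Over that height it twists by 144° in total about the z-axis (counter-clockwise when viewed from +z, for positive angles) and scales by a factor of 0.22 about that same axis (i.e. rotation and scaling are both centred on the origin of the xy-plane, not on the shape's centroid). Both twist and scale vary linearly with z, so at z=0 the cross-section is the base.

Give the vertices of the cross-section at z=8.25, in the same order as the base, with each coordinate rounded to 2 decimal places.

Cross-section at z=8.25: (-0.32,-0.51) (1.64,0.12) (0.71,1.84) (-0.08,2.18) (-2.37,0.76)

t = z/height = 8.25/14 = 0.589286
s = 1 + (scale-1)·z/height = 1 + (0.22-1)·8.25/14 = 0.540357
θ = twist·z/height = 144°·8.25/14 = 84.8571° = 1.481037 rad
cos θ = 0.089639, sin θ = 0.995974 (intermediates below are computed at full precision and shown rounded to 5 d.p.)
v1: (-1,0.5) → rotate → (-0.58763,-0.95115) → ×s → (-0.31753,-0.51396) → (-0.32,-0.51)
v2: (0.5,-3) → rotate → (3.03274,0.22907) → ×s → (1.63876,0.12378) → (1.64,0.12)
v3: (3.5,-1) → rotate → (1.30971,3.39627) → ×s → (0.70771,1.83520) → (0.71,1.84)
v4: (4,0.5) → rotate → (-0.13943,4.02872) → ×s → (-0.07534,2.17695) → (-0.08,2.18)
v5: (1,4.5) → rotate → (-4.39225,1.39935) → ×s → (-2.37338,0.75615) → (-2.37,0.76)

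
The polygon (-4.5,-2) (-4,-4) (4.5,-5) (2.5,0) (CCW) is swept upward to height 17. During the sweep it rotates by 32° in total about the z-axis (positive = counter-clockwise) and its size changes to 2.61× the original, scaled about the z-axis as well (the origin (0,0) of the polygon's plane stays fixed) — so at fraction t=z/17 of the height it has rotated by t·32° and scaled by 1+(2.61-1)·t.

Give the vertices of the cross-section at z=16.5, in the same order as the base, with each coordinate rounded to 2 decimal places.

Cross-section at z=16.5: (-7.23,-10.34) (-3.49,-14.07) (16.49,-5.03) (5.49,3.31)

t = z/height = 16.5/17 = 0.970588
s = 1 + (scale-1)·z/height = 1 + (2.61-1)·16.5/17 = 2.562647
θ = twist·z/height = 32°·16.5/17 = 31.0588° = 0.542079 rad
cos θ = 0.856638, sin θ = 0.515918 (intermediates below are computed at full precision and shown rounded to 5 d.p.)
v1: (-4.5,-2) → rotate → (-2.82304,-4.03491) → ×s → (-7.23444,-10.34004) → (-7.23,-10.34)
v2: (-4,-4) → rotate → (-1.36288,-5.49022) → ×s → (-3.49258,-14.06951) → (-3.49,-14.07)
v3: (4.5,-5) → rotate → (6.43446,-1.96156) → ×s → (16.48925,-5.02679) → (16.49,-5.03)
v4: (2.5,0) → rotate → (2.14160,1.28979) → ×s → (5.48815,3.30529) → (5.49,3.31)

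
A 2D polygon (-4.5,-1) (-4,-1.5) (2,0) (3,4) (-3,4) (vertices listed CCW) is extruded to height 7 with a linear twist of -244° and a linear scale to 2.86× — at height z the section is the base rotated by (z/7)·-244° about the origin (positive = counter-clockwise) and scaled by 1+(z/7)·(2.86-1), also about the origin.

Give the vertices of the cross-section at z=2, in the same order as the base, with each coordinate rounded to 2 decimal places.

Cross-section at z=2: (-3.83,5.93) (-4.28,4.95) (1.06,-2.87) (7.34,-2.19) (4.15,6.43)

t = z/height = 2/7 = 0.285714
s = 1 + (scale-1)·z/height = 1 + (2.86-1)·2/7 = 1.531429
θ = twist·z/height = -244°·2/7 = -69.7143° = -1.216744 rad
cos θ = 0.346702, sin θ = -0.937975 (intermediates below are computed at full precision and shown rounded to 5 d.p.)
v1: (-4.5,-1) → rotate → (-2.49813,3.87419) → ×s → (-3.82571,5.93304) → (-3.83,5.93)
v2: (-4,-1.5) → rotate → (-2.79377,3.23185) → ×s → (-4.27846,4.94935) → (-4.28,4.95)
v3: (2,0) → rotate → (0.69340,-1.87595) → ×s → (1.06190,-2.87288) → (1.06,-2.87)
v4: (3,4) → rotate → (4.79201,-1.42712) → ×s → (7.33862,-2.18553) → (7.34,-2.19)
v5: (-3,4) → rotate → (2.71180,4.20073) → ×s → (4.15292,6.43312) → (4.15,6.43)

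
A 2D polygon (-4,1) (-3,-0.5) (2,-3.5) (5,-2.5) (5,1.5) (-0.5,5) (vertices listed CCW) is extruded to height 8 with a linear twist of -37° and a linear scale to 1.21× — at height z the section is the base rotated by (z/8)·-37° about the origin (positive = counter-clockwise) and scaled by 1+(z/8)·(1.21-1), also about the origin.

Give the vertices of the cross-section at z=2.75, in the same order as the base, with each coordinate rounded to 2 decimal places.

t = z/height = 2.75/8 = 0.34375
s = 1 + (scale-1)·z/height = 1 + (1.21-1)·2.75/8 = 1.072188
θ = twist·z/height = -37°·2.75/8 = -12.7188° = -0.221984 rad
cos θ = 0.975463, sin θ = -0.220165 (intermediates below are computed at full precision and shown rounded to 5 d.p.)
v1: (-4,1) → rotate → (-3.68168,1.85612) → ×s → (-3.94746,1.99011) → (-3.95,1.99)
v2: (-3,-0.5) → rotate → (-3.03647,0.17277) → ×s → (-3.25567,0.18524) → (-3.26,0.19)
v3: (2,-3.5) → rotate → (1.18035,-3.85445) → ×s → (1.26555,-4.13269) → (1.27,-4.13)
v4: (5,-2.5) → rotate → (4.32690,-3.53948) → ×s → (4.63925,-3.79499) → (4.64,-3.79)
v5: (5,1.5) → rotate → (5.20756,0.36237) → ×s → (5.58348,0.38852) → (5.58,0.39)
v6: (-0.5,5) → rotate → (0.61310,4.98740) → ×s → (0.65735,5.34742) → (0.66,5.35)

Cross-section at z=2.75: (-3.95,1.99) (-3.26,0.19) (1.27,-4.13) (4.64,-3.79) (5.58,0.39) (0.66,5.35)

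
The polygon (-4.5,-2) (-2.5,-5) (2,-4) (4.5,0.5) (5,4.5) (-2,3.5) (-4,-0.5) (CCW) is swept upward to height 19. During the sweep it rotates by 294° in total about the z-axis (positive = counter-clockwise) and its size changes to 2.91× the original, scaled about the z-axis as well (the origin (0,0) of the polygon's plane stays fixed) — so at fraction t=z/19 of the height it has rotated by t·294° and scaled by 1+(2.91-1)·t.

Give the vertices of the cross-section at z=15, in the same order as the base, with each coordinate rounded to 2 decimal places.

t = z/height = 15/19 = 0.789474
s = 1 + (scale-1)·z/height = 1 + (2.91-1)·15/19 = 2.507895
θ = twist·z/height = 294°·15/19 = 232.1053° = 4.051001 rad
cos θ = -0.614213, sin θ = -0.789141 (intermediates below are computed at full precision and shown rounded to 5 d.p.)
v1: (-4.5,-2) → rotate → (1.18568,4.77956) → ×s → (2.97355,11.98663) → (2.97,11.99)
v2: (-2.5,-5) → rotate → (-2.41017,5.04391) → ×s → (-6.04445,12.64961) → (-6.04,12.65)
v3: (2,-4) → rotate → (-4.38499,0.87857) → ×s → (-10.99709,2.20336) → (-11.00,2.20)
v4: (4.5,0.5) → rotate → (-2.36939,-3.85824) → ×s → (-5.94217,-9.67606) → (-5.94,-9.68)
v5: (5,4.5) → rotate → (0.48007,-6.70966) → ×s → (1.20396,-16.82712) → (1.20,-16.83)
v6: (-2,3.5) → rotate → (3.99042,-0.57146) → ×s → (10.00755,-1.43317) → (10.01,-1.43)
v7: (-4,-0.5) → rotate → (2.06228,3.46367) → ×s → (5.17198,8.68652) → (5.17,8.69)

Cross-section at z=15: (2.97,11.99) (-6.04,12.65) (-11.00,2.20) (-5.94,-9.68) (1.20,-16.83) (10.01,-1.43) (5.17,8.69)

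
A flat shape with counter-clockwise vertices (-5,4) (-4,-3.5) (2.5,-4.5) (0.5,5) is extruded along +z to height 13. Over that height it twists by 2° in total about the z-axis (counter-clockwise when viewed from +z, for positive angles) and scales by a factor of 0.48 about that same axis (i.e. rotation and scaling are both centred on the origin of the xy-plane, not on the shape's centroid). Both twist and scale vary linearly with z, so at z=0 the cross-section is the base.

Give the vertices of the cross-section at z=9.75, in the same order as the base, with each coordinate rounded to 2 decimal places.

Cross-section at z=9.75: (-3.11,2.36) (-2.38,-2.20) (1.60,-2.70) (0.23,3.06)

t = z/height = 9.75/13 = 0.75
s = 1 + (scale-1)·z/height = 1 + (0.48-1)·9.75/13 = 0.610000
θ = twist·z/height = 2°·9.75/13 = 1.5000° = 0.026180 rad
cos θ = 0.999657, sin θ = 0.026177 (intermediates below are computed at full precision and shown rounded to 5 d.p.)
v1: (-5,4) → rotate → (-5.10299,3.86774) → ×s → (-3.11283,2.35932) → (-3.11,2.36)
v2: (-4,-3.5) → rotate → (-3.90701,-3.60351) → ×s → (-2.38328,-2.19814) → (-2.38,-2.20)
v3: (2.5,-4.5) → rotate → (2.61694,-4.43302) → ×s → (1.59633,-2.70414) → (1.60,-2.70)
v4: (0.5,5) → rotate → (0.36894,5.01138) → ×s → (0.22506,3.05694) → (0.23,3.06)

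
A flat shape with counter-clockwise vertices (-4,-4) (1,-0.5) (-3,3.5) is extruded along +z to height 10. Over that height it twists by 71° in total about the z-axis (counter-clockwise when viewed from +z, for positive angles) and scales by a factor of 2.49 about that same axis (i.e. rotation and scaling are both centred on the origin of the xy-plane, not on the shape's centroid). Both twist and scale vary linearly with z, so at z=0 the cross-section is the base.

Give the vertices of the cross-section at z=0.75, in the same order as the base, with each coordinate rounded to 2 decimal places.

t = z/height = 0.75/10 = 0.075
s = 1 + (scale-1)·z/height = 1 + (2.49-1)·0.75/10 = 1.111750
θ = twist·z/height = 71°·0.75/10 = 5.3250° = 0.092939 rad
cos θ = 0.995684, sin θ = 0.092805 (intermediates below are computed at full precision and shown rounded to 5 d.p.)
v1: (-4,-4) → rotate → (-3.61152,-4.35396) → ×s → (-4.01510,-4.84051) → (-4.02,-4.84)
v2: (1,-0.5) → rotate → (1.04209,-0.40504) → ×s → (1.15854,-0.45030) → (1.16,-0.45)
v3: (-3,3.5) → rotate → (-3.31187,3.20648) → ×s → (-3.68197,3.56480) → (-3.68,3.56)

Cross-section at z=0.75: (-4.02,-4.84) (1.16,-0.45) (-3.68,3.56)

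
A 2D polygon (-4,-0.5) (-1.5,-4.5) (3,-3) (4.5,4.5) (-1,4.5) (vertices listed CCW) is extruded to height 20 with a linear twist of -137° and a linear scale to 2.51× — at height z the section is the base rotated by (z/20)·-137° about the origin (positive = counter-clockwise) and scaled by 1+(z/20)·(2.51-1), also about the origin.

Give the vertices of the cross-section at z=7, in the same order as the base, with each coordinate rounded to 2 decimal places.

t = z/height = 7/20 = 0.35
s = 1 + (scale-1)·z/height = 1 + (2.51-1)·7/20 = 1.528500
θ = twist·z/height = -137°·7/20 = -47.9500° = -0.836885 rad
cos θ = 0.669779, sin θ = -0.742561 (intermediates below are computed at full precision and shown rounded to 5 d.p.)
v1: (-4,-0.5) → rotate → (-3.05040,2.63535) → ×s → (-4.66253,4.02814) → (-4.66,4.03)
v2: (-1.5,-4.5) → rotate → (-4.34619,-1.90016) → ×s → (-6.64315,-2.90440) → (-6.64,-2.90)
v3: (3,-3) → rotate → (-0.21835,-4.23702) → ×s → (-0.33374,-6.47628) → (-0.33,-6.48)
v4: (4.5,4.5) → rotate → (6.35553,-0.32752) → ×s → (9.71442,-0.50061) → (9.71,-0.50)
v5: (-1,4.5) → rotate → (2.67174,3.75657) → ×s → (4.08376,5.74191) → (4.08,5.74)

Cross-section at z=7: (-4.66,4.03) (-6.64,-2.90) (-0.33,-6.48) (9.71,-0.50) (4.08,5.74)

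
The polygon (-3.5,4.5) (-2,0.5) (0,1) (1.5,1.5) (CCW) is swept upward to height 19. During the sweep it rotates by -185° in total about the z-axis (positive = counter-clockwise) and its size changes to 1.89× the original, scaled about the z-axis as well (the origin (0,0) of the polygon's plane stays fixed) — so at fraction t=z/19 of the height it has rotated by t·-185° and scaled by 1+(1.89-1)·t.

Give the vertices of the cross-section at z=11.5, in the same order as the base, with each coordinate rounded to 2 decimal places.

t = z/height = 11.5/19 = 0.605263
s = 1 + (scale-1)·z/height = 1 + (1.89-1)·11.5/19 = 1.538684
θ = twist·z/height = -185°·11.5/19 = -111.9737° = -1.954309 rad
cos θ = -0.374181, sin θ = -0.927356 (intermediates below are computed at full precision and shown rounded to 5 d.p.)
v1: (-3.5,4.5) → rotate → (5.48273,1.56193) → ×s → (8.43620,2.40332) → (8.44,2.40)
v2: (-2,0.5) → rotate → (1.21204,1.66762) → ×s → (1.86495,2.56594) → (1.86,2.57)
v3: (0,1) → rotate → (0.92736,-0.37418) → ×s → (1.42691,-0.57575) → (1.43,-0.58)
v4: (1.5,1.5) → rotate → (0.82976,-1.95230) → ×s → (1.27674,-3.00398) → (1.28,-3.00)

Cross-section at z=11.5: (8.44,2.40) (1.86,2.57) (1.43,-0.58) (1.28,-3.00)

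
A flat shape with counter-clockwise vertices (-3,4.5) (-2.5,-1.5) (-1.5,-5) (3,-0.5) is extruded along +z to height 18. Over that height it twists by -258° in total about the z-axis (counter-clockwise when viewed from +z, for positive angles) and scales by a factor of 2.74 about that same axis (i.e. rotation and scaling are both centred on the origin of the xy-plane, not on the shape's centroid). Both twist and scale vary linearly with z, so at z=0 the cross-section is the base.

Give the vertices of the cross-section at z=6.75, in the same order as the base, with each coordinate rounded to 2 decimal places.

Cross-section at z=6.75: (7.97,4.05) (-1.98,4.39) (-7.91,3.43) (-1.40,-4.83)

t = z/height = 6.75/18 = 0.375
s = 1 + (scale-1)·z/height = 1 + (2.74-1)·6.75/18 = 1.652500
θ = twist·z/height = -258°·6.75/18 = -96.7500° = -1.688606 rad
cos θ = -0.117537, sin θ = -0.993068 (intermediates below are computed at full precision and shown rounded to 5 d.p.)
v1: (-3,4.5) → rotate → (4.82142,2.45029) → ×s → (7.96740,4.04910) → (7.97,4.05)
v2: (-2.5,-1.5) → rotate → (-1.19576,2.65898) → ×s → (-1.97599,4.39396) → (-1.98,4.39)
v3: (-1.5,-5) → rotate → (-4.78904,2.07729) → ×s → (-7.91388,3.43272) → (-7.91,3.43)
v4: (3,-0.5) → rotate → (-0.84915,-2.92044) → ×s → (-1.40321,-4.82602) → (-1.40,-4.83)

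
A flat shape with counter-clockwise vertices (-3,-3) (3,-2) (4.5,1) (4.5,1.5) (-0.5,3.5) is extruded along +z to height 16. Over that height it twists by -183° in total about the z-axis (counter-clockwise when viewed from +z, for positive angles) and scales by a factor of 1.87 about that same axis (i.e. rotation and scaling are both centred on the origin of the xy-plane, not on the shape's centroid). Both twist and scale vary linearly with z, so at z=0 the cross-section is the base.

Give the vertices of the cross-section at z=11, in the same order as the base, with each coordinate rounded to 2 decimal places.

Cross-section at z=11: (-1.08,6.69) (-5.40,-2.02) (-2.91,-6.77) (-2.26,-7.23) (5.00,-2.62)

t = z/height = 11/16 = 0.6875
s = 1 + (scale-1)·z/height = 1 + (1.87-1)·11/16 = 1.598125
θ = twist·z/height = -183°·11/16 = -125.8125° = -2.195842 rad
cos θ = -0.585135, sin θ = -0.810936 (intermediates below are computed at full precision and shown rounded to 5 d.p.)
v1: (-3,-3) → rotate → (-0.67740,4.18821) → ×s → (-1.08258,6.69329) → (-1.08,6.69)
v2: (3,-2) → rotate → (-3.37728,-1.26254) → ×s → (-5.39731,-2.01770) → (-5.40,-2.02)
v3: (4.5,1) → rotate → (-1.82217,-4.23435) → ×s → (-2.91205,-6.76702) → (-2.91,-6.77)
v4: (4.5,1.5) → rotate → (-1.41670,-4.52691) → ×s → (-2.26407,-7.23458) → (-2.26,-7.23)
v5: (-0.5,3.5) → rotate → (3.13084,-1.64250) → ×s → (5.00348,-2.62493) → (5.00,-2.62)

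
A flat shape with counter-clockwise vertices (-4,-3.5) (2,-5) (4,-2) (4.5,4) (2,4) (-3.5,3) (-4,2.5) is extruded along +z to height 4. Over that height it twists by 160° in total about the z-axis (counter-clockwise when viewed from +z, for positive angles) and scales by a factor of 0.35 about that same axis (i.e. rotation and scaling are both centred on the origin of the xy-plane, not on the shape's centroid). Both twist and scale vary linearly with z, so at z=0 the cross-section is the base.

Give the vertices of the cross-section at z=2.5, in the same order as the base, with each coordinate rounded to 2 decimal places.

Cross-section at z=2.5: (2.46,-1.98) (2.72,1.68) (0.76,2.55) (-2.80,2.22) (-2.55,0.76) (-1.39,-2.36) (-1.05,-2.60)

t = z/height = 2.5/4 = 0.625
s = 1 + (scale-1)·z/height = 1 + (0.35-1)·2.5/4 = 0.593750
θ = twist·z/height = 160°·2.5/4 = 100.0000° = 1.745329 rad
cos θ = -0.173648, sin θ = 0.984808 (intermediates below are computed at full precision and shown rounded to 5 d.p.)
v1: (-4,-3.5) → rotate → (4.14142,-3.33146) → ×s → (2.45897,-1.97806) → (2.46,-1.98)
v2: (2,-5) → rotate → (4.57674,2.83786) → ×s → (2.71744,1.68498) → (2.72,1.68)
v3: (4,-2) → rotate → (1.27502,4.28653) → ×s → (0.75704,2.54513) → (0.76,2.55)
v4: (4.5,4) → rotate → (-4.72065,3.73704) → ×s → (-2.80288,2.21887) → (-2.80,2.22)
v5: (2,4) → rotate → (-4.28653,1.27502) → ×s → (-2.54513,0.75704) → (-2.55,0.76)
v6: (-3.5,3) → rotate → (-2.34665,-3.96777) → ×s → (-1.39333,-2.35586) → (-1.39,-2.36)
v7: (-4,2.5) → rotate → (-1.76743,-4.37335) → ×s → (-1.04941,-2.59668) → (-1.05,-2.60)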